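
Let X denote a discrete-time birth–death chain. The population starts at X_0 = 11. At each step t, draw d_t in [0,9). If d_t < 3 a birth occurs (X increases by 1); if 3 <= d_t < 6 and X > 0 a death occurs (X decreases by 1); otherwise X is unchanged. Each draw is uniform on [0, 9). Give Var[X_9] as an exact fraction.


6

X can drop by at most 1 per step and X_0 = 11 > T = 9, so X_t >= 11 − t >= 2 > 0 for every t <= 9: the floor at 0 (the 'and X > 0' condition) never binds. Hence X_9 = X_0 + Σ_{t<9} Y_t with i.i.d. increments Y_t = y(d_t) ∈ {+1, −1, 0}.
Outcome values over d=0..8: [1, 1, 1, -1, -1, -1, 0, 0, 0]
Σy = 0, Σy² = 6, M = 9
μ = 0/9 = 0,  σ² = 6/9 − (0)² = 2/3
Independent increments: Var[X_9] = 9·σ² = 9·(2/3) = 6


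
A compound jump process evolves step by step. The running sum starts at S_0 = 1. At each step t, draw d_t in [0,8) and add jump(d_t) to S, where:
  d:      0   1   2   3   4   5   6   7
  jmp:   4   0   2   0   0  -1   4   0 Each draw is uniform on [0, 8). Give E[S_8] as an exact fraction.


10

Outcome values over d=0..7: [4, 0, 2, 0, 0, -1, 4, 0]
Σy = 9, Σy² = 37, M = 8
μ = 9/8 = 9/8,  σ² = 37/8 − (9/8)² = 215/64
E[S_8] = 1 + 8·(9/8) = 10


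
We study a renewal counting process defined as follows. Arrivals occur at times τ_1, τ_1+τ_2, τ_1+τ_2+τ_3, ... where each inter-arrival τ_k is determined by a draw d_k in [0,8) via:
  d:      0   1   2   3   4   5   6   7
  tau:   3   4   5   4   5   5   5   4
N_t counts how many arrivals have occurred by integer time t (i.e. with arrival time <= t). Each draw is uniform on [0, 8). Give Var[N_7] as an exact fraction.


399/4096

Inter-arrival values over d=0..7: [3, 4, 5, 4, 5, 5, 5, 4]
Each d has probability 1/8, so the pmf of τ is: f(3) = 1/8, f(4) = 3/8, f(5) = 1/2
Let p_n(j) = P(N_n = j), with p_0 = [1]. Condition on τ_1: p_n(0) = P(τ > n), and for j >= 1, p_n(j) = Σ_{k<=n} f(k)·p_{n−k}(j−1)
p_1 = [1]  (j = 0)
p_2 = [1]  (j = 0)
p_3 = [7/8, 1/8]  (j = 0..1)
p_4 = [1/2, 1/2]  (j = 0..1)
p_5 = [0, 1]  (j = 0..1)
p_6 = [0, 63/64, 1/64]  (j = 0..2)
p_7 = [0, 57/64, 7/64]  (j = 0..2)
E[N_7] = Σ j·p_7(j) = 71/64;  E[N_7²] = Σ j²·p_7(j) = 85/64
Var[N_7] = 85/64 − (71/64)² = 399/4096


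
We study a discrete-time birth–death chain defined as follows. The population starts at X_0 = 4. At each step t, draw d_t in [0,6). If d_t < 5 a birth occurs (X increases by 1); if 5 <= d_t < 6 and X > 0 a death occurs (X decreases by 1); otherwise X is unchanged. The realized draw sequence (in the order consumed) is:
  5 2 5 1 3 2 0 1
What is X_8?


8

t=0: X=4, d=5 → death, X_1=3
t=1: X=3, d=2 → birth, X_2=4
t=2: X=4, d=5 → death, X_3=3
t=3: X=3, d=1 → birth, X_4=4
t=4: X=4, d=3 → birth, X_5=5
t=5: X=5, d=2 → birth, X_6=6
t=6: X=6, d=0 → birth, X_7=7
t=7: X=7, d=1 → birth, X_8=8


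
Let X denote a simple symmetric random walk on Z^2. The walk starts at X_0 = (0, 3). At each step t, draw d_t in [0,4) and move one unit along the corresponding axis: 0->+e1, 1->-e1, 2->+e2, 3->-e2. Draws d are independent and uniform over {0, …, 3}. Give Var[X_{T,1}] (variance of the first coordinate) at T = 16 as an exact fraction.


Outcome values over d=0..3: [1, -1, 0, 0]
Σy = 0, Σy² = 2, M = 4
μ = 0/4 = 0,  σ² = 2/4 − (0)² = 1/2
Independent increments: Var[X_16] = 16·σ² = 16·(1/2) = 8

8


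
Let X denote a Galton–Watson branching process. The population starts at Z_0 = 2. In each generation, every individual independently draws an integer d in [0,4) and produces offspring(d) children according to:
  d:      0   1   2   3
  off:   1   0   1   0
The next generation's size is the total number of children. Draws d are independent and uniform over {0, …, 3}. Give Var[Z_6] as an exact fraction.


63/2048

Outcome values over d=0..3: [1, 0, 1, 0]
Σy = 2, Σy² = 2, M = 4
μ = 2/4 = 1/2,  σ² = 2/4 − (1/2)² = 1/4
V_0 = 0, E_0 = 2
V_1 = 1/4·E_0 + (1/2)²·V_0 = 1/2;  E_1 = 1
V_2 = 1/4·E_1 + (1/2)²·V_1 = 3/8;  E_2 = 1/2
V_3 = 1/4·E_2 + (1/2)²·V_2 = 7/32;  E_3 = 1/4
V_4 = 1/4·E_3 + (1/2)²·V_3 = 15/128;  E_4 = 1/8
V_5 = 1/4·E_4 + (1/2)²·V_4 = 31/512;  E_5 = 1/16
V_6 = 1/4·E_5 + (1/2)²·V_5 = 63/2048;  E_6 = 1/32


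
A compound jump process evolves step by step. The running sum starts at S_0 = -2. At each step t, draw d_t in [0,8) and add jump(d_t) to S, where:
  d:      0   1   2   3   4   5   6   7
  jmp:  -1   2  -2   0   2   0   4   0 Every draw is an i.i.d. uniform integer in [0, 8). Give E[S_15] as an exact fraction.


59/8

Outcome values over d=0..7: [-1, 2, -2, 0, 2, 0, 4, 0]
Σy = 5, Σy² = 29, M = 8
μ = 5/8 = 5/8,  σ² = 29/8 − (5/8)² = 207/64
E[S_15] = -2 + 15·(5/8) = 59/8


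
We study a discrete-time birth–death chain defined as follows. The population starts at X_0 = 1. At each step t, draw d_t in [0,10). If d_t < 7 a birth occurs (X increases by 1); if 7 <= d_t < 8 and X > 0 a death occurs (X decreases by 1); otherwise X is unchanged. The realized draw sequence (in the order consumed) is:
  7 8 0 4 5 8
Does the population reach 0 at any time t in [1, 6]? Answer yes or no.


t=0: X=1, d=7 → death, X_1=0
t=1: X=0, d=8 → hold, X_2=0
t=2: X=0, d=0 → birth, X_3=1
t=3: X=1, d=4 → birth, X_4=2
t=4: X=2, d=5 → birth, X_5=3
t=5: X=3, d=8 → hold, X_6=3

yes


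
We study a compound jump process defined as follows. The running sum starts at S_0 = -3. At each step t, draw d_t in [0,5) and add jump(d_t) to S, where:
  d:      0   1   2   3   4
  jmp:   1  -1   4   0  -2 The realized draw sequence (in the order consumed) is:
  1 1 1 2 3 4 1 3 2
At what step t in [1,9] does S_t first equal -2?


4

t=0: S=-3, d=1, jump=-1, S_1=-4
t=1: S=-4, d=1, jump=-1, S_2=-5
t=2: S=-5, d=1, jump=-1, S_3=-6
t=3: S=-6, d=2, jump=4, S_4=-2
t=4: S=-2, d=3, jump=0, S_5=-2
t=5: S=-2, d=4, jump=-2, S_6=-4
t=6: S=-4, d=1, jump=-1, S_7=-5
t=7: S=-5, d=3, jump=0, S_8=-5
t=8: S=-5, d=2, jump=4, S_9=-1


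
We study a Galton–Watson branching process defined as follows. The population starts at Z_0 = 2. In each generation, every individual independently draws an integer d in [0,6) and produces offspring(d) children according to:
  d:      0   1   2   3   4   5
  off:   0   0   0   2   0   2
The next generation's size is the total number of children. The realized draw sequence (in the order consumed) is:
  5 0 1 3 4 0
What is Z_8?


0

gen 0: Z_0=2, draws=[5, 0], offspring=[2, 0], Z_1=2
gen 1: Z_1=2, draws=[1, 3], offspring=[0, 2], Z_2=2
gen 2: Z_2=2, draws=[4, 0], offspring=[0, 0], Z_3=0
gen 3: Z_3=0, draws=[], offspring=[], Z_4=0
gen 4: Z_4=0, draws=[], offspring=[], Z_5=0
gen 5: Z_5=0, draws=[], offspring=[], Z_6=0
gen 6: Z_6=0, draws=[], offspring=[], Z_7=0
gen 7: Z_7=0, draws=[], offspring=[], Z_8=0


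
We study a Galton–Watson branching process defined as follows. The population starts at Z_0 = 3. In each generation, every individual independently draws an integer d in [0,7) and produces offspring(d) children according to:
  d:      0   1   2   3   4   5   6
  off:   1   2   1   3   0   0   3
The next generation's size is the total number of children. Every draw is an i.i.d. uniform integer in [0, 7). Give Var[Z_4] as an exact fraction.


516732000/5764801

Outcome values over d=0..6: [1, 2, 1, 3, 0, 0, 3]
Σy = 10, Σy² = 24, M = 7
μ = 10/7 = 10/7,  σ² = 24/7 − (10/7)² = 68/49
V_0 = 0, E_0 = 3
V_1 = 68/49·E_0 + (10/7)²·V_0 = 204/49;  E_1 = 30/7
V_2 = 68/49·E_1 + (10/7)²·V_1 = 34680/2401;  E_2 = 300/49
V_3 = 68/49·E_2 + (10/7)²·V_2 = 4467600/117649;  E_3 = 3000/343
V_4 = 68/49·E_3 + (10/7)²·V_3 = 516732000/5764801;  E_4 = 30000/2401


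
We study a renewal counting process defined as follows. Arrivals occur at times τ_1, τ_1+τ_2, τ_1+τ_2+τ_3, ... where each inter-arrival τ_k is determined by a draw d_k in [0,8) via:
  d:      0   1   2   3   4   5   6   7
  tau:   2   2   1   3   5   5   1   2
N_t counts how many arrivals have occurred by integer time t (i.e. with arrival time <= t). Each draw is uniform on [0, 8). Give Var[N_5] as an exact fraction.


745327/1048576

Inter-arrival values over d=0..7: [2, 2, 1, 3, 5, 5, 1, 2]
Each d has probability 1/8, so the pmf of τ is: f(1) = 1/4, f(2) = 3/8, f(3) = 1/8, f(5) = 1/4
Let p_n(j) = P(N_n = j), with p_0 = [1]. Condition on τ_1: p_n(0) = P(τ > n), and for j >= 1, p_n(j) = Σ_{k<=n} f(k)·p_{n−k}(j−1)
p_1 = [3/4, 1/4]  (j = 0..1)
p_2 = [3/8, 9/16, 1/16]  (j = 0..2)
p_3 = [1/4, 1/2, 15/64, 1/64]  (j = 0..3)
p_4 = [1/4, 19/64, 47/128, 21/256, 1/256]  (j = 0..4)
p_5 = [0, 29/64, 85/256, 3/16, 27/1024, 1/1024]  (j = 0..5)
E[N_5] = Σ j·p_5(j) = 1833/1024;  E[N_5²] = Σ j²·p_5(j) = 4009/1024
Var[N_5] = 4009/1024 − (1833/1024)² = 745327/1048576


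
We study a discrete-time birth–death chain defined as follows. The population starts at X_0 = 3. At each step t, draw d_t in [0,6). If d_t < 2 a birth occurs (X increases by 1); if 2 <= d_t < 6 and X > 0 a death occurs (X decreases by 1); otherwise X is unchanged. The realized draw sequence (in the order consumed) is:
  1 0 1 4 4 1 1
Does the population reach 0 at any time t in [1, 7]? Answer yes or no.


t=0: X=3, d=1 → birth, X_1=4
t=1: X=4, d=0 → birth, X_2=5
t=2: X=5, d=1 → birth, X_3=6
t=3: X=6, d=4 → death, X_4=5
t=4: X=5, d=4 → death, X_5=4
t=5: X=4, d=1 → birth, X_6=5
t=6: X=5, d=1 → birth, X_7=6

no


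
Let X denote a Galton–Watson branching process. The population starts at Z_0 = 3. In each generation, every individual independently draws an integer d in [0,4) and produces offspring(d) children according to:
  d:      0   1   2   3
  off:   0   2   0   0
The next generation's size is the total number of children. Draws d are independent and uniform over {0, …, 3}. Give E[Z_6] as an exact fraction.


3/64

Outcome values over d=0..3: [0, 2, 0, 0]
Σy = 2, Σy² = 4, M = 4
μ = 2/4 = 1/2,  σ² = 4/4 − (1/2)² = 3/4
E[Z_0] = 3
E[Z_1] = 1/2·E[Z_0] = 3/2
E[Z_2] = 1/2·E[Z_1] = 3/4
E[Z_3] = 1/2·E[Z_2] = 3/8
E[Z_4] = 1/2·E[Z_3] = 3/16
E[Z_5] = 1/2·E[Z_4] = 3/32
E[Z_6] = 1/2·E[Z_5] = 3/64


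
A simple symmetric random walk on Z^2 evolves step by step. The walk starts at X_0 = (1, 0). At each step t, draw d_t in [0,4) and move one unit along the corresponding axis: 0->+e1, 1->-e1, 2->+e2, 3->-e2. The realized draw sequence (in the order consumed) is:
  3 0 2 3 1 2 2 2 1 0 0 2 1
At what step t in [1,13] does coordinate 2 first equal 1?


t=0: X=(1, 0), d=3 → -e2, X_1=(1, -1)
t=1: X=(1, -1), d=0 → +e1, X_2=(2, -1)
t=2: X=(2, -1), d=2 → +e2, X_3=(2, 0)
t=3: X=(2, 0), d=3 → -e2, X_4=(2, -1)
t=4: X=(2, -1), d=1 → -e1, X_5=(1, -1)
t=5: X=(1, -1), d=2 → +e2, X_6=(1, 0)
t=6: X=(1, 0), d=2 → +e2, X_7=(1, 1)
t=7: X=(1, 1), d=2 → +e2, X_8=(1, 2)
t=8: X=(1, 2), d=1 → -e1, X_9=(0, 2)
t=9: X=(0, 2), d=0 → +e1, X_10=(1, 2)
t=10: X=(1, 2), d=0 → +e1, X_11=(2, 2)
t=11: X=(2, 2), d=2 → +e2, X_12=(2, 3)
t=12: X=(2, 3), d=1 → -e1, X_13=(1, 3)

7


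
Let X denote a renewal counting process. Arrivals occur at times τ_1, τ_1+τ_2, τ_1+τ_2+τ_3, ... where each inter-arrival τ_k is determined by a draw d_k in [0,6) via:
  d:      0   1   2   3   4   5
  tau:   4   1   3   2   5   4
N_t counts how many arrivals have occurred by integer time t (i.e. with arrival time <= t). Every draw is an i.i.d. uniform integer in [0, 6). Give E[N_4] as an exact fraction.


1321/1296

Inter-arrival values over d=0..5: [4, 1, 3, 2, 5, 4]
Each d has probability 1/6, so the pmf of τ is: f(1) = 1/6, f(2) = 1/6, f(3) = 1/6, f(4) = 1/3, f(5) = 1/6
Renewal equation for m(n) = E[N_n]: condition on τ_1 = k (if k <= n, one arrival plus a fresh copy on the remaining n−k steps): m(n) = F(n) + Σ_{k<=n} f(k)·m(n−k), where F(n) = P(τ <= n) and m(0) = 0
m(1) = F(1) = 1/6
m(2) = F(2) + f(1)·m(1) = 1/3 + 1/6·1/6 = 13/36
m(3) = F(3) + f(1)·m(2) + f(2)·m(1) = 1/2 + 1/6·13/36 + 1/6·1/6 = 127/216
m(4) = F(4) + f(1)·m(3) + f(2)·m(2) + f(3)·m(1) = 5/6 + 1/6·127/216 + 1/6·13/36 + 1/6·1/6 = 1321/1296
E[N_4] = m(4) = 1321/1296


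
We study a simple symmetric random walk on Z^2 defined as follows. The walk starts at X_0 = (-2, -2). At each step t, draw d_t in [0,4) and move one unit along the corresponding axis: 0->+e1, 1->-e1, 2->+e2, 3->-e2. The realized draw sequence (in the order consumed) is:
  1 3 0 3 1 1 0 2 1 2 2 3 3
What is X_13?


t=0: X=(-2, -2), d=1 → -e1, X_1=(-3, -2)
t=1: X=(-3, -2), d=3 → -e2, X_2=(-3, -3)
t=2: X=(-3, -3), d=0 → +e1, X_3=(-2, -3)
t=3: X=(-2, -3), d=3 → -e2, X_4=(-2, -4)
t=4: X=(-2, -4), d=1 → -e1, X_5=(-3, -4)
t=5: X=(-3, -4), d=1 → -e1, X_6=(-4, -4)
t=6: X=(-4, -4), d=0 → +e1, X_7=(-3, -4)
t=7: X=(-3, -4), d=2 → +e2, X_8=(-3, -3)
t=8: X=(-3, -3), d=1 → -e1, X_9=(-4, -3)
t=9: X=(-4, -3), d=2 → +e2, X_10=(-4, -2)
t=10: X=(-4, -2), d=2 → +e2, X_11=(-4, -1)
t=11: X=(-4, -1), d=3 → -e2, X_12=(-4, -2)
t=12: X=(-4, -2), d=3 → -e2, X_13=(-4, -3)

(-4, -3)


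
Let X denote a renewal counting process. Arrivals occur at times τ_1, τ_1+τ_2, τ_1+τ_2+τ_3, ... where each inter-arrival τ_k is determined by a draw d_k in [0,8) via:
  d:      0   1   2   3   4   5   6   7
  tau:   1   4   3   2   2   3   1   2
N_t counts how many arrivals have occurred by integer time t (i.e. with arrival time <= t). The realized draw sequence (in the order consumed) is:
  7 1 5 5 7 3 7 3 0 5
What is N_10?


3

draw d_1=7: τ_1=2, arrival time A_1=2
draw d_2=1: τ_2=4, arrival time A_2=6
draw d_3=5: τ_3=3, arrival time A_3=9
draw d_4=5: τ_4=3, arrival time A_4=12
draw d_5=7: τ_5=2, arrival time A_5=14
draw d_6=3: τ_6=2, arrival time A_6=16
draw d_7=7: τ_7=2, arrival time A_7=18
draw d_8=3: τ_8=2, arrival time A_8=20
draw d_9=0: τ_9=1, arrival time A_9=21
draw d_10=5: τ_10=3, arrival time A_10=24
N_t over t=0..10: 0:0 1:0 2:1 3:1 4:1 5:1 6:2 7:2 8:2 9:3 10:3


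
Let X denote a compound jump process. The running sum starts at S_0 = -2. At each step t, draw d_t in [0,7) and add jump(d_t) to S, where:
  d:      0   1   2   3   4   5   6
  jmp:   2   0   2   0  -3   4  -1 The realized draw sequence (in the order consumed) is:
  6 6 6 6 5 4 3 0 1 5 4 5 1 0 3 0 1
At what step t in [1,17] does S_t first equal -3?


t=0: S=-2, d=6, jump=-1, S_1=-3
t=1: S=-3, d=6, jump=-1, S_2=-4
t=2: S=-4, d=6, jump=-1, S_3=-5
t=3: S=-5, d=6, jump=-1, S_4=-6
t=4: S=-6, d=5, jump=4, S_5=-2
t=5: S=-2, d=4, jump=-3, S_6=-5
t=6: S=-5, d=3, jump=0, S_7=-5
t=7: S=-5, d=0, jump=2, S_8=-3
t=8: S=-3, d=1, jump=0, S_9=-3
t=9: S=-3, d=5, jump=4, S_10=1
t=10: S=1, d=4, jump=-3, S_11=-2
t=11: S=-2, d=5, jump=4, S_12=2
t=12: S=2, d=1, jump=0, S_13=2
t=13: S=2, d=0, jump=2, S_14=4
t=14: S=4, d=3, jump=0, S_15=4
t=15: S=4, d=0, jump=2, S_16=6
t=16: S=6, d=1, jump=0, S_17=6

1


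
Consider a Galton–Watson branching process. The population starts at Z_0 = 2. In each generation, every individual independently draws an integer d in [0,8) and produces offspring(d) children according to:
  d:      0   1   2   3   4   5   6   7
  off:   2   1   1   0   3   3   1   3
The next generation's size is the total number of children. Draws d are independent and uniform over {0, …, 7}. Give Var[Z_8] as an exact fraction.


29726068707335/2147483648

Outcome values over d=0..7: [2, 1, 1, 0, 3, 3, 1, 3]
Σy = 14, Σy² = 34, M = 8
μ = 14/8 = 7/4,  σ² = 34/8 − (7/4)² = 19/16
V_0 = 0, E_0 = 2
V_1 = 19/16·E_0 + (7/4)²·V_0 = 19/8;  E_1 = 7/2
V_2 = 19/16·E_1 + (7/4)²·V_1 = 1463/128;  E_2 = 49/8
V_3 = 19/16·E_2 + (7/4)²·V_2 = 86583/2048;  E_3 = 343/32
V_4 = 19/16·E_3 + (7/4)²·V_3 = 4659655/32768;  E_4 = 2401/128
V_5 = 19/16·E_4 + (7/4)²·V_4 = 240001559/524288;  E_5 = 16807/512
V_6 = 19/16·E_5 + (7/4)²·V_5 = 12087073383/8388608;  E_6 = 117649/2048
V_7 = 19/16·E_6 + (7/4)²·V_6 = 601422511543/134217728;  E_7 = 823543/8192
V_8 = 19/16·E_7 + (7/4)²·V_7 = 29726068707335/2147483648;  E_8 = 5764801/32768


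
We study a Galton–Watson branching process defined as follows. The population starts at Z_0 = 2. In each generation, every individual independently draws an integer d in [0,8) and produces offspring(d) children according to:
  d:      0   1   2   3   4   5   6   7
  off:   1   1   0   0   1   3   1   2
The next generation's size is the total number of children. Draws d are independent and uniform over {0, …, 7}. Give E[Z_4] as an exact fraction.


Outcome values over d=0..7: [1, 1, 0, 0, 1, 3, 1, 2]
Σy = 9, Σy² = 17, M = 8
μ = 9/8 = 9/8,  σ² = 17/8 − (9/8)² = 55/64
E[Z_0] = 2
E[Z_1] = 9/8·E[Z_0] = 9/4
E[Z_2] = 9/8·E[Z_1] = 81/32
E[Z_3] = 9/8·E[Z_2] = 729/256
E[Z_4] = 9/8·E[Z_3] = 6561/2048

6561/2048


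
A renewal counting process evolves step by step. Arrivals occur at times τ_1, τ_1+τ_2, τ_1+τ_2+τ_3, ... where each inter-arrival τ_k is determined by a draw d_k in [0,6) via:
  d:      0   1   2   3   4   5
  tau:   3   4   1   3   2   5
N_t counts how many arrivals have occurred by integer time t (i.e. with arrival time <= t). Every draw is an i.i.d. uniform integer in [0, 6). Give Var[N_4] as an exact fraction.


Inter-arrival values over d=0..5: [3, 4, 1, 3, 2, 5]
Each d has probability 1/6, so the pmf of τ is: f(1) = 1/6, f(2) = 1/6, f(3) = 1/3, f(4) = 1/6, f(5) = 1/6
Let p_n(j) = P(N_n = j), with p_0 = [1]. Condition on τ_1: p_n(0) = P(τ > n), and for j >= 1, p_n(j) = Σ_{k<=n} f(k)·p_{n−k}(j−1)
p_1 = [5/6, 1/6]  (j = 0..1)
p_2 = [2/3, 11/36, 1/36]  (j = 0..2)
p_3 = [1/3, 7/12, 17/216, 1/216]  (j = 0..3)
p_4 = [1/6, 11/18, 11/54, 23/1296, 1/1296]  (j = 0..4)
E[N_4] = Σ j·p_4(j) = 1393/1296;  E[N_4²] = Σ j²·p_4(j) = 2071/1296
Var[N_4] = 2071/1296 − (1393/1296)² = 743567/1679616

743567/1679616


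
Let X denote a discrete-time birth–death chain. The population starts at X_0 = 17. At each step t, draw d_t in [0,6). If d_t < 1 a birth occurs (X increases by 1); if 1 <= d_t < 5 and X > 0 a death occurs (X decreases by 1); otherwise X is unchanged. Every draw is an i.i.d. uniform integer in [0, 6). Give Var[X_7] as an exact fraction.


49/12

X can drop by at most 1 per step and X_0 = 17 > T = 7, so X_t >= 17 − t >= 10 > 0 for every t <= 7: the floor at 0 (the 'and X > 0' condition) never binds. Hence X_7 = X_0 + Σ_{t<7} Y_t with i.i.d. increments Y_t = y(d_t) ∈ {+1, −1, 0}.
Outcome values over d=0..5: [1, -1, -1, -1, -1, 0]
Σy = -3, Σy² = 5, M = 6
μ = -3/6 = -1/2,  σ² = 5/6 − (-1/2)² = 7/12
Independent increments: Var[X_7] = 7·σ² = 7·(7/12) = 49/12


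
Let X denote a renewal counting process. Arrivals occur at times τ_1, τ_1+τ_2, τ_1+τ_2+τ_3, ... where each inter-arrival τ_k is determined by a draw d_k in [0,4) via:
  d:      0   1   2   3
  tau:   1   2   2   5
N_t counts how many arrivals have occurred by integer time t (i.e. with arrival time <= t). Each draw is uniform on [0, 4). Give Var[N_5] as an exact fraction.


874311/1048576

Inter-arrival values over d=0..3: [1, 2, 2, 5]
Each d has probability 1/4, so the pmf of τ is: f(1) = 1/4, f(2) = 1/2, f(5) = 1/4
Let p_n(j) = P(N_n = j), with p_0 = [1]. Condition on τ_1: p_n(0) = P(τ > n), and for j >= 1, p_n(j) = Σ_{k<=n} f(k)·p_{n−k}(j−1)
p_1 = [3/4, 1/4]  (j = 0..1)
p_2 = [1/4, 11/16, 1/16]  (j = 0..2)
p_3 = [1/4, 7/16, 19/64, 1/64]  (j = 0..3)
p_4 = [1/4, 3/16, 29/64, 27/256, 1/256]  (j = 0..4)
p_5 = [0, 7/16, 17/64, 67/256, 35/1024, 1/1024]  (j = 0..5)
E[N_5] = Σ j·p_5(j) = 1941/1024;  E[N_5²] = Σ j²·p_5(j) = 4533/1024
Var[N_5] = 4533/1024 − (1941/1024)² = 874311/1048576


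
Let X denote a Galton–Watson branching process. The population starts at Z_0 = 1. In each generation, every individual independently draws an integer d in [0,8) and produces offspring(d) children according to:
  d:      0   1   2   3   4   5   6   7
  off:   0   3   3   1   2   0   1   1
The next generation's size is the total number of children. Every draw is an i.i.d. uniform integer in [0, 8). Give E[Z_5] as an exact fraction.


Outcome values over d=0..7: [0, 3, 3, 1, 2, 0, 1, 1]
Σy = 11, Σy² = 25, M = 8
μ = 11/8 = 11/8,  σ² = 25/8 − (11/8)² = 79/64
E[Z_0] = 1
E[Z_1] = 11/8·E[Z_0] = 11/8
E[Z_2] = 11/8·E[Z_1] = 121/64
E[Z_3] = 11/8·E[Z_2] = 1331/512
E[Z_4] = 11/8·E[Z_3] = 14641/4096
E[Z_5] = 11/8·E[Z_4] = 161051/32768

161051/32768


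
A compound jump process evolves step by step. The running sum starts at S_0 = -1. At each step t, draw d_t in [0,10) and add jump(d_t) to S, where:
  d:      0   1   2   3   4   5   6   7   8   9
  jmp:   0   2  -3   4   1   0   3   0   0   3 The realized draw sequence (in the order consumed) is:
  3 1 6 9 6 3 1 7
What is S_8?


20

t=0: S=-1, d=3, jump=4, S_1=3
t=1: S=3, d=1, jump=2, S_2=5
t=2: S=5, d=6, jump=3, S_3=8
t=3: S=8, d=9, jump=3, S_4=11
t=4: S=11, d=6, jump=3, S_5=14
t=5: S=14, d=3, jump=4, S_6=18
t=6: S=18, d=1, jump=2, S_7=20
t=7: S=20, d=7, jump=0, S_8=20


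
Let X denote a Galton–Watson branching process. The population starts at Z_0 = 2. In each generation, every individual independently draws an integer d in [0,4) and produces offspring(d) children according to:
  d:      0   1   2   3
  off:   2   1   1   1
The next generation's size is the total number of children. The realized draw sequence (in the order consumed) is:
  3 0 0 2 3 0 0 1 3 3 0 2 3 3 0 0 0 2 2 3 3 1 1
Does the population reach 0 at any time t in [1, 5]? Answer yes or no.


gen 0: Z_0=2, draws=[3, 0], offspring=[1, 2], Z_1=3
gen 1: Z_1=3, draws=[0, 2, 3], offspring=[2, 1, 1], Z_2=4
gen 2: Z_2=4, draws=[0, 0, 1, 3], offspring=[2, 2, 1, 1], Z_3=6
gen 3: Z_3=6, draws=[3, 0, 2, 3, 3, 0], offspring=[1, 2, 1, 1, 1, 2], Z_4=8
gen 4: Z_4=8, draws=[0, 0, 2, 2, 3, 3, 1, 1], offspring=[2, 2, 1, 1, 1, 1, 1, 1], Z_5=10

no


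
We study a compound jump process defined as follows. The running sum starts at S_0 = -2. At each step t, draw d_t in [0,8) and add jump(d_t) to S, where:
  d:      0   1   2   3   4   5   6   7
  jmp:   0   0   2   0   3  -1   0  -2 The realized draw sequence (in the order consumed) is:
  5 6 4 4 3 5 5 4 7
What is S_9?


t=0: S=-2, d=5, jump=-1, S_1=-3
t=1: S=-3, d=6, jump=0, S_2=-3
t=2: S=-3, d=4, jump=3, S_3=0
t=3: S=0, d=4, jump=3, S_4=3
t=4: S=3, d=3, jump=0, S_5=3
t=5: S=3, d=5, jump=-1, S_6=2
t=6: S=2, d=5, jump=-1, S_7=1
t=7: S=1, d=4, jump=3, S_8=4
t=8: S=4, d=7, jump=-2, S_9=2

2


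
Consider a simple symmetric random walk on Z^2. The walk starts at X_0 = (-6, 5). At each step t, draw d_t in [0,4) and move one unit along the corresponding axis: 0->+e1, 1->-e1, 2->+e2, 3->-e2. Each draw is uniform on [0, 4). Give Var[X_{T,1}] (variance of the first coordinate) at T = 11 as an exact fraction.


Outcome values over d=0..3: [1, -1, 0, 0]
Σy = 0, Σy² = 2, M = 4
μ = 0/4 = 0,  σ² = 2/4 − (0)² = 1/2
Independent increments: Var[X_11] = 11·σ² = 11·(1/2) = 11/2

11/2


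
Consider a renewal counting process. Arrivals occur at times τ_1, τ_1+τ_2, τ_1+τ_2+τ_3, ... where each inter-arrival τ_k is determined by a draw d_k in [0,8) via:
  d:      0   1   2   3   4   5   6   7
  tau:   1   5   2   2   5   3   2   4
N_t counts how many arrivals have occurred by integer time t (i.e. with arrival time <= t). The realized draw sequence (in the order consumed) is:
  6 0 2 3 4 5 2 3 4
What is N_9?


draw d_1=6: τ_1=2, arrival time A_1=2
draw d_2=0: τ_2=1, arrival time A_2=3
draw d_3=2: τ_3=2, arrival time A_3=5
draw d_4=3: τ_4=2, arrival time A_4=7
draw d_5=4: τ_5=5, arrival time A_5=12
draw d_6=5: τ_6=3, arrival time A_6=15
draw d_7=2: τ_7=2, arrival time A_7=17
draw d_8=3: τ_8=2, arrival time A_8=19
draw d_9=4: τ_9=5, arrival time A_9=24
N_t over t=0..9: 0:0 1:0 2:1 3:2 4:2 5:3 6:3 7:4 8:4 9:4

4


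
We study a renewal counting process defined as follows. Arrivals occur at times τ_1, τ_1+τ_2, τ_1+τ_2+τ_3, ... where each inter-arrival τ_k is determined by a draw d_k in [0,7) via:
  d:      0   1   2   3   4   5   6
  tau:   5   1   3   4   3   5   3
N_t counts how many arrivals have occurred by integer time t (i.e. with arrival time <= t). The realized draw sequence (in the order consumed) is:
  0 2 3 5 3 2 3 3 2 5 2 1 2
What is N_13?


draw d_1=0: τ_1=5, arrival time A_1=5
draw d_2=2: τ_2=3, arrival time A_2=8
draw d_3=3: τ_3=4, arrival time A_3=12
draw d_4=5: τ_4=5, arrival time A_4=17
draw d_5=3: τ_5=4, arrival time A_5=21
draw d_6=2: τ_6=3, arrival time A_6=24
draw d_7=3: τ_7=4, arrival time A_7=28
draw d_8=3: τ_8=4, arrival time A_8=32
draw d_9=2: τ_9=3, arrival time A_9=35
draw d_10=5: τ_10=5, arrival time A_10=40
draw d_11=2: τ_11=3, arrival time A_11=43
draw d_12=1: τ_12=1, arrival time A_12=44
draw d_13=2: τ_13=3, arrival time A_13=47
N_t over t=0..13: 0:0 1:0 2:0 3:0 4:0 5:1 6:1 7:1 8:2 9:2 10:2 11:2 12:3 13:3

3


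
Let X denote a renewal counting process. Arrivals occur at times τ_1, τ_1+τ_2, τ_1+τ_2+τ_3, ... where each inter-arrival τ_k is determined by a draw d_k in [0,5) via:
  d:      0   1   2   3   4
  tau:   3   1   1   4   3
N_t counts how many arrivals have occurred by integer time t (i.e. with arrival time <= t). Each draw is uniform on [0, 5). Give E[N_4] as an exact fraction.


981/625

Inter-arrival values over d=0..4: [3, 1, 1, 4, 3]
Each d has probability 1/5, so the pmf of τ is: f(1) = 2/5, f(3) = 2/5, f(4) = 1/5
Renewal equation for m(n) = E[N_n]: condition on τ_1 = k (if k <= n, one arrival plus a fresh copy on the remaining n−k steps): m(n) = F(n) + Σ_{k<=n} f(k)·m(n−k), where F(n) = P(τ <= n) and m(0) = 0
m(1) = F(1) = 2/5
m(2) = F(2) + f(1)·m(1) = 2/5 + 2/5·2/5 = 14/25
m(3) = F(3) + f(1)·m(2) = 4/5 + 2/5·14/25 = 128/125
m(4) = F(4) + f(1)·m(3) + f(3)·m(1) = 1 + 2/5·128/125 + 2/5·2/5 = 981/625
E[N_4] = m(4) = 981/625


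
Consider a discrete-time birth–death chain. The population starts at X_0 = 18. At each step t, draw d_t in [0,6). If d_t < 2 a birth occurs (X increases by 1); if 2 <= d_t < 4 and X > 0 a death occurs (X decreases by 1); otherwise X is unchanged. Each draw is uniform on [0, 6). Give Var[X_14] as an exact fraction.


X can drop by at most 1 per step and X_0 = 18 > T = 14, so X_t >= 18 − t >= 4 > 0 for every t <= 14: the floor at 0 (the 'and X > 0' condition) never binds. Hence X_14 = X_0 + Σ_{t<14} Y_t with i.i.d. increments Y_t = y(d_t) ∈ {+1, −1, 0}.
Outcome values over d=0..5: [1, 1, -1, -1, 0, 0]
Σy = 0, Σy² = 4, M = 6
μ = 0/6 = 0,  σ² = 4/6 − (0)² = 2/3
Independent increments: Var[X_14] = 14·σ² = 14·(2/3) = 28/3

28/3


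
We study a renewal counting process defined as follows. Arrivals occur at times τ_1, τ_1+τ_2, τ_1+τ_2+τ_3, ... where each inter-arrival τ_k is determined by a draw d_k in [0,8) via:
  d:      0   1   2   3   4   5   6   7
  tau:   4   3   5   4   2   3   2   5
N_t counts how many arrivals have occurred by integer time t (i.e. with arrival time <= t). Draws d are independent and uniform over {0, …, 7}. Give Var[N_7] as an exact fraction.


Inter-arrival values over d=0..7: [4, 3, 5, 4, 2, 3, 2, 5]
Each d has probability 1/8, so the pmf of τ is: f(2) = 1/4, f(3) = 1/4, f(4) = 1/4, f(5) = 1/4
Let p_n(j) = P(N_n = j), with p_0 = [1]. Condition on τ_1: p_n(0) = P(τ > n), and for j >= 1, p_n(j) = Σ_{k<=n} f(k)·p_{n−k}(j−1)
p_1 = [1]  (j = 0)
p_2 = [3/4, 1/4]  (j = 0..1)
p_3 = [1/2, 1/2]  (j = 0..1)
p_4 = [1/4, 11/16, 1/16]  (j = 0..2)
p_5 = [0, 13/16, 3/16]  (j = 0..2)
p_6 = [0, 5/8, 23/64, 1/64]  (j = 0..3)
p_7 = [0, 3/8, 9/16, 1/16]  (j = 0..3)
E[N_7] = Σ j·p_7(j) = 27/16;  E[N_7²] = Σ j²·p_7(j) = 51/16
Var[N_7] = 51/16 − (27/16)² = 87/256

87/256


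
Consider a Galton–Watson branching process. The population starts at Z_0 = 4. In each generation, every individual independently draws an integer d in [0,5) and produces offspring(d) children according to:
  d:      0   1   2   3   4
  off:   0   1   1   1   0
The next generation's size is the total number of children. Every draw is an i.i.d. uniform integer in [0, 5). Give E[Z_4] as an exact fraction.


324/625

Outcome values over d=0..4: [0, 1, 1, 1, 0]
Σy = 3, Σy² = 3, M = 5
μ = 3/5 = 3/5,  σ² = 3/5 − (3/5)² = 6/25
E[Z_0] = 4
E[Z_1] = 3/5·E[Z_0] = 12/5
E[Z_2] = 3/5·E[Z_1] = 36/25
E[Z_3] = 3/5·E[Z_2] = 108/125
E[Z_4] = 3/5·E[Z_3] = 324/625


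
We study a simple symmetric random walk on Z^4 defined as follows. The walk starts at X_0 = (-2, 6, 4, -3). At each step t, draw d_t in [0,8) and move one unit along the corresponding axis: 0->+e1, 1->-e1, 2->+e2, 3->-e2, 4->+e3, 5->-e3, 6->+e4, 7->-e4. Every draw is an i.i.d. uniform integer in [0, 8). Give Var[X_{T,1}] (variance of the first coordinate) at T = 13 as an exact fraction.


13/4

Outcome values over d=0..7: [1, -1, 0, 0, 0, 0, 0, 0]
Σy = 0, Σy² = 2, M = 8
μ = 0/8 = 0,  σ² = 2/8 − (0)² = 1/4
Independent increments: Var[X_13] = 13·σ² = 13·(1/4) = 13/4


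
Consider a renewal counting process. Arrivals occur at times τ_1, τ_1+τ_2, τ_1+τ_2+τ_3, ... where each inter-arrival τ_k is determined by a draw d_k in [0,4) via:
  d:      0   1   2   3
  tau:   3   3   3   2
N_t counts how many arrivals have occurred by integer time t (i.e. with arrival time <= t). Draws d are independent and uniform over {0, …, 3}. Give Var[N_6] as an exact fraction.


63/4096

Inter-arrival values over d=0..3: [3, 3, 3, 2]
Each d has probability 1/4, so the pmf of τ is: f(2) = 1/4, f(3) = 3/4
Let p_n(j) = P(N_n = j), with p_0 = [1]. Condition on τ_1: p_n(0) = P(τ > n), and for j >= 1, p_n(j) = Σ_{k<=n} f(k)·p_{n−k}(j−1)
p_1 = [1]  (j = 0)
p_2 = [3/4, 1/4]  (j = 0..1)
p_3 = [0, 1]  (j = 0..1)
p_4 = [0, 15/16, 1/16]  (j = 0..2)
p_5 = [0, 9/16, 7/16]  (j = 0..2)
p_6 = [0, 0, 63/64, 1/64]  (j = 0..3)
E[N_6] = Σ j·p_6(j) = 129/64;  E[N_6²] = Σ j²·p_6(j) = 261/64
Var[N_6] = 261/64 − (129/64)² = 63/4096


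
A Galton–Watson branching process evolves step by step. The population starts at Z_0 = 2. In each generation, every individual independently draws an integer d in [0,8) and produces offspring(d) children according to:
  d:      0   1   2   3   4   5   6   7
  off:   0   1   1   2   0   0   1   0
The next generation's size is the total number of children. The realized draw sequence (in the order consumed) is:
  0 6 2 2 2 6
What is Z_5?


1

gen 0: Z_0=2, draws=[0, 6], offspring=[0, 1], Z_1=1
gen 1: Z_1=1, draws=[2], offspring=[1], Z_2=1
gen 2: Z_2=1, draws=[2], offspring=[1], Z_3=1
gen 3: Z_3=1, draws=[2], offspring=[1], Z_4=1
gen 4: Z_4=1, draws=[6], offspring=[1], Z_5=1


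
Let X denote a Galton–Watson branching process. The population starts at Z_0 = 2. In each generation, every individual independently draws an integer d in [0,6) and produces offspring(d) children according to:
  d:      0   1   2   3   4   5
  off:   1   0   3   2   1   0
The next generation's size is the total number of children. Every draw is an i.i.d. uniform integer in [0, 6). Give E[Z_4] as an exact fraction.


2401/648

Outcome values over d=0..5: [1, 0, 3, 2, 1, 0]
Σy = 7, Σy² = 15, M = 6
μ = 7/6 = 7/6,  σ² = 15/6 − (7/6)² = 41/36
E[Z_0] = 2
E[Z_1] = 7/6·E[Z_0] = 7/3
E[Z_2] = 7/6·E[Z_1] = 49/18
E[Z_3] = 7/6·E[Z_2] = 343/108
E[Z_4] = 7/6·E[Z_3] = 2401/648


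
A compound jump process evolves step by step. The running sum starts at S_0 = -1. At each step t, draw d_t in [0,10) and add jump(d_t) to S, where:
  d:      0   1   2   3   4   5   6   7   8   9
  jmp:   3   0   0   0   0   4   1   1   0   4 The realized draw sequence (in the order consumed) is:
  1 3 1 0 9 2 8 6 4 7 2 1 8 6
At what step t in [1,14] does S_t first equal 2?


t=0: S=-1, d=1, jump=0, S_1=-1
t=1: S=-1, d=3, jump=0, S_2=-1
t=2: S=-1, d=1, jump=0, S_3=-1
t=3: S=-1, d=0, jump=3, S_4=2
t=4: S=2, d=9, jump=4, S_5=6
t=5: S=6, d=2, jump=0, S_6=6
t=6: S=6, d=8, jump=0, S_7=6
t=7: S=6, d=6, jump=1, S_8=7
t=8: S=7, d=4, jump=0, S_9=7
t=9: S=7, d=7, jump=1, S_10=8
t=10: S=8, d=2, jump=0, S_11=8
t=11: S=8, d=1, jump=0, S_12=8
t=12: S=8, d=8, jump=0, S_13=8
t=13: S=8, d=6, jump=1, S_14=9

4


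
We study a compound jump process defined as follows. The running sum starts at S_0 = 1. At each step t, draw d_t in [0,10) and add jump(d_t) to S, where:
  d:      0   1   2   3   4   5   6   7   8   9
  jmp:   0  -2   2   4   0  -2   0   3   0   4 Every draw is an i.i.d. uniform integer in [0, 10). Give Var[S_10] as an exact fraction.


449/10

Outcome values over d=0..9: [0, -2, 2, 4, 0, -2, 0, 3, 0, 4]
Σy = 9, Σy² = 53, M = 10
μ = 9/10 = 9/10,  σ² = 53/10 − (9/10)² = 449/100
Independent increments: Var[S_10] = 10·σ² = 10·(449/100) = 449/10


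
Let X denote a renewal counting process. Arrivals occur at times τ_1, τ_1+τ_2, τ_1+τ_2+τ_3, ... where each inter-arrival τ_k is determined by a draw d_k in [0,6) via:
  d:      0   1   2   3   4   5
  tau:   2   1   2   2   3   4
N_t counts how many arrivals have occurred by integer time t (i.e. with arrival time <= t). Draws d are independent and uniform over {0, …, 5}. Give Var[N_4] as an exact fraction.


576887/1679616

Inter-arrival values over d=0..5: [2, 1, 2, 2, 3, 4]
Each d has probability 1/6, so the pmf of τ is: f(1) = 1/6, f(2) = 1/2, f(3) = 1/6, f(4) = 1/6
Let p_n(j) = P(N_n = j), with p_0 = [1]. Condition on τ_1: p_n(0) = P(τ > n), and for j >= 1, p_n(j) = Σ_{k<=n} f(k)·p_{n−k}(j−1)
p_1 = [5/6, 1/6]  (j = 0..1)
p_2 = [1/3, 23/36, 1/36]  (j = 0..2)
p_3 = [1/6, 23/36, 41/216, 1/216]  (j = 0..3)
p_4 = [0, 1/2, 49/108, 59/1296, 1/1296]  (j = 0..4)
E[N_4] = Σ j·p_4(j) = 2005/1296;  E[N_4²] = Σ j²·p_4(j) = 3547/1296
Var[N_4] = 3547/1296 − (2005/1296)² = 576887/1679616


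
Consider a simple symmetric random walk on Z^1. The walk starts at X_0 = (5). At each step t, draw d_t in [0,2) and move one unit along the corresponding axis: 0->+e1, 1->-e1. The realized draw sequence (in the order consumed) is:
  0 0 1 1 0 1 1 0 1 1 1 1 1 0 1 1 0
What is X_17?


t=0: X=(5), d=0 → +e1, X_1=(6)
t=1: X=(6), d=0 → +e1, X_2=(7)
t=2: X=(7), d=1 → -e1, X_3=(6)
t=3: X=(6), d=1 → -e1, X_4=(5)
t=4: X=(5), d=0 → +e1, X_5=(6)
t=5: X=(6), d=1 → -e1, X_6=(5)
t=6: X=(5), d=1 → -e1, X_7=(4)
t=7: X=(4), d=0 → +e1, X_8=(5)
t=8: X=(5), d=1 → -e1, X_9=(4)
t=9: X=(4), d=1 → -e1, X_10=(3)
t=10: X=(3), d=1 → -e1, X_11=(2)
t=11: X=(2), d=1 → -e1, X_12=(1)
t=12: X=(1), d=1 → -e1, X_13=(0)
t=13: X=(0), d=0 → +e1, X_14=(1)
t=14: X=(1), d=1 → -e1, X_15=(0)
t=15: X=(0), d=1 → -e1, X_16=(-1)
t=16: X=(-1), d=0 → +e1, X_17=(0)

(0)


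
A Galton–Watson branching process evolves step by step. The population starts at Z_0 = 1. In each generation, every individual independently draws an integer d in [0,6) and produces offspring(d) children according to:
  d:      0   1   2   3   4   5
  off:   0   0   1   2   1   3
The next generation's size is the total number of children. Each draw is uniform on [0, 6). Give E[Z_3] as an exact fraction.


343/216

Outcome values over d=0..5: [0, 0, 1, 2, 1, 3]
Σy = 7, Σy² = 15, M = 6
μ = 7/6 = 7/6,  σ² = 15/6 − (7/6)² = 41/36
E[Z_0] = 1
E[Z_1] = 7/6·E[Z_0] = 7/6
E[Z_2] = 7/6·E[Z_1] = 49/36
E[Z_3] = 7/6·E[Z_2] = 343/216


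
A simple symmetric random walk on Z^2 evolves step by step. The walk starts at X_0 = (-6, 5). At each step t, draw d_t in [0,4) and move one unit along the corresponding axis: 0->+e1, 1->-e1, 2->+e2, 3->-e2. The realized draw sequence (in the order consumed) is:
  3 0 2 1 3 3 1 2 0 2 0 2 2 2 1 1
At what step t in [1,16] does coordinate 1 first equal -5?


t=0: X=(-6, 5), d=3 → -e2, X_1=(-6, 4)
t=1: X=(-6, 4), d=0 → +e1, X_2=(-5, 4)
t=2: X=(-5, 4), d=2 → +e2, X_3=(-5, 5)
t=3: X=(-5, 5), d=1 → -e1, X_4=(-6, 5)
t=4: X=(-6, 5), d=3 → -e2, X_5=(-6, 4)
t=5: X=(-6, 4), d=3 → -e2, X_6=(-6, 3)
t=6: X=(-6, 3), d=1 → -e1, X_7=(-7, 3)
t=7: X=(-7, 3), d=2 → +e2, X_8=(-7, 4)
t=8: X=(-7, 4), d=0 → +e1, X_9=(-6, 4)
t=9: X=(-6, 4), d=2 → +e2, X_10=(-6, 5)
t=10: X=(-6, 5), d=0 → +e1, X_11=(-5, 5)
t=11: X=(-5, 5), d=2 → +e2, X_12=(-5, 6)
t=12: X=(-5, 6), d=2 → +e2, X_13=(-5, 7)
t=13: X=(-5, 7), d=2 → +e2, X_14=(-5, 8)
t=14: X=(-5, 8), d=1 → -e1, X_15=(-6, 8)
t=15: X=(-6, 8), d=1 → -e1, X_16=(-7, 8)

2


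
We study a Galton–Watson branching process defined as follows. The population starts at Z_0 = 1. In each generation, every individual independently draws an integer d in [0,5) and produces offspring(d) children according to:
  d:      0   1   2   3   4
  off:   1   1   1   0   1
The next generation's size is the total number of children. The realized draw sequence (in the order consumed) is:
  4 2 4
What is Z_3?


1

gen 0: Z_0=1, draws=[4], offspring=[1], Z_1=1
gen 1: Z_1=1, draws=[2], offspring=[1], Z_2=1
gen 2: Z_2=1, draws=[4], offspring=[1], Z_3=1


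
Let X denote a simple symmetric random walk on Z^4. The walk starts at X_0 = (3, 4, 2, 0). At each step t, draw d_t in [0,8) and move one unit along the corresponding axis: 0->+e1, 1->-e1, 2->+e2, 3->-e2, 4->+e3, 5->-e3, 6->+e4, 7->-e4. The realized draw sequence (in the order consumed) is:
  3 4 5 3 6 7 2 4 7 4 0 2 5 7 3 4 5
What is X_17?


(4, 3, 3, -2)

t=0: X=(3, 4, 2, 0), d=3 → -e2, X_1=(3, 3, 2, 0)
t=1: X=(3, 3, 2, 0), d=4 → +e3, X_2=(3, 3, 3, 0)
t=2: X=(3, 3, 3, 0), d=5 → -e3, X_3=(3, 3, 2, 0)
t=3: X=(3, 3, 2, 0), d=3 → -e2, X_4=(3, 2, 2, 0)
t=4: X=(3, 2, 2, 0), d=6 → +e4, X_5=(3, 2, 2, 1)
t=5: X=(3, 2, 2, 1), d=7 → -e4, X_6=(3, 2, 2, 0)
t=6: X=(3, 2, 2, 0), d=2 → +e2, X_7=(3, 3, 2, 0)
t=7: X=(3, 3, 2, 0), d=4 → +e3, X_8=(3, 3, 3, 0)
t=8: X=(3, 3, 3, 0), d=7 → -e4, X_9=(3, 3, 3, -1)
t=9: X=(3, 3, 3, -1), d=4 → +e3, X_10=(3, 3, 4, -1)
t=10: X=(3, 3, 4, -1), d=0 → +e1, X_11=(4, 3, 4, -1)
t=11: X=(4, 3, 4, -1), d=2 → +e2, X_12=(4, 4, 4, -1)
t=12: X=(4, 4, 4, -1), d=5 → -e3, X_13=(4, 4, 3, -1)
t=13: X=(4, 4, 3, -1), d=7 → -e4, X_14=(4, 4, 3, -2)
t=14: X=(4, 4, 3, -2), d=3 → -e2, X_15=(4, 3, 3, -2)
t=15: X=(4, 3, 3, -2), d=4 → +e3, X_16=(4, 3, 4, -2)
t=16: X=(4, 3, 4, -2), d=5 → -e3, X_17=(4, 3, 3, -2)


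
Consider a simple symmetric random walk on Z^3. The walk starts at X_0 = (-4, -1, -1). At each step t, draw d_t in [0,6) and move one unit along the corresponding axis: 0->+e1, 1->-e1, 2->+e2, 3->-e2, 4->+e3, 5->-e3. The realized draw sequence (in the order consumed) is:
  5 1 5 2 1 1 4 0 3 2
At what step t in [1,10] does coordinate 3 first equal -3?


t=0: X=(-4, -1, -1), d=5 → -e3, X_1=(-4, -1, -2)
t=1: X=(-4, -1, -2), d=1 → -e1, X_2=(-5, -1, -2)
t=2: X=(-5, -1, -2), d=5 → -e3, X_3=(-5, -1, -3)
t=3: X=(-5, -1, -3), d=2 → +e2, X_4=(-5, 0, -3)
t=4: X=(-5, 0, -3), d=1 → -e1, X_5=(-6, 0, -3)
t=5: X=(-6, 0, -3), d=1 → -e1, X_6=(-7, 0, -3)
t=6: X=(-7, 0, -3), d=4 → +e3, X_7=(-7, 0, -2)
t=7: X=(-7, 0, -2), d=0 → +e1, X_8=(-6, 0, -2)
t=8: X=(-6, 0, -2), d=3 → -e2, X_9=(-6, -1, -2)
t=9: X=(-6, -1, -2), d=2 → +e2, X_10=(-6, 0, -2)

3


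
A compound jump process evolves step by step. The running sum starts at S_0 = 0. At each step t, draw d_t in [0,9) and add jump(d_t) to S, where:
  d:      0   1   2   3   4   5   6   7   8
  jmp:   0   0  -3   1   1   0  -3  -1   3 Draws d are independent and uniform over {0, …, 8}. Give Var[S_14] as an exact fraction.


Outcome values over d=0..8: [0, 0, -3, 1, 1, 0, -3, -1, 3]
Σy = -2, Σy² = 30, M = 9
μ = -2/9 = -2/9,  σ² = 30/9 − (-2/9)² = 266/81
Independent increments: Var[S_14] = 14·σ² = 14·(266/81) = 3724/81

3724/81


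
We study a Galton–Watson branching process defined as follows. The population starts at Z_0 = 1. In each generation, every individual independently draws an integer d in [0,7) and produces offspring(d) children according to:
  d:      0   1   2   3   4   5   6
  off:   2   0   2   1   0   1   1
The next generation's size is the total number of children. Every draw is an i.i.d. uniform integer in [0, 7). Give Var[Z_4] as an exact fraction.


16/7

Outcome values over d=0..6: [2, 0, 2, 1, 0, 1, 1]
Σy = 7, Σy² = 11, M = 7
μ = 7/7 = 1,  σ² = 11/7 − (1)² = 4/7
V_0 = 0, E_0 = 1
V_1 = 4/7·E_0 + (1)²·V_0 = 4/7;  E_1 = 1
V_2 = 4/7·E_1 + (1)²·V_1 = 8/7;  E_2 = 1
V_3 = 4/7·E_2 + (1)²·V_2 = 12/7;  E_3 = 1
V_4 = 4/7·E_3 + (1)²·V_3 = 16/7;  E_4 = 1


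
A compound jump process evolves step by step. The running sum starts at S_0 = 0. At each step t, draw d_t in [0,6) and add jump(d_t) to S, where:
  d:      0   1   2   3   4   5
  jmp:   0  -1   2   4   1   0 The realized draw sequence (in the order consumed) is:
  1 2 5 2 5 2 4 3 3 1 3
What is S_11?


t=0: S=0, d=1, jump=-1, S_1=-1
t=1: S=-1, d=2, jump=2, S_2=1
t=2: S=1, d=5, jump=0, S_3=1
t=3: S=1, d=2, jump=2, S_4=3
t=4: S=3, d=5, jump=0, S_5=3
t=5: S=3, d=2, jump=2, S_6=5
t=6: S=5, d=4, jump=1, S_7=6
t=7: S=6, d=3, jump=4, S_8=10
t=8: S=10, d=3, jump=4, S_9=14
t=9: S=14, d=1, jump=-1, S_10=13
t=10: S=13, d=3, jump=4, S_11=17

17
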